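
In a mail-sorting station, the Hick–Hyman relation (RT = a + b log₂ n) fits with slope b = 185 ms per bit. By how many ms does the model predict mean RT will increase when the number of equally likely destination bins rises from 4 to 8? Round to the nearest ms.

185 ms

The intercept a cancels: ΔRT = b·(log₂ n₂ − log₂ n₁) = b·log₂(n₂/n₁).
log₂(8) − log₂(4) = log₂(8/4) = log₂(2) = 1.
ΔRT = 185 × 1.0000 = 185.000 ms.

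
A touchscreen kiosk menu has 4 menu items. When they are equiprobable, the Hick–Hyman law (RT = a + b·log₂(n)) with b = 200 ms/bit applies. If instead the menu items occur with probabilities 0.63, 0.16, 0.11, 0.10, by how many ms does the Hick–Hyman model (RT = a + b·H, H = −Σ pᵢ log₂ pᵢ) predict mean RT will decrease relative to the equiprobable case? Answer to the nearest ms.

Equiprobable entropy H₀ = log₂ 4 = 2.0000 bits.
Skewed entropy H = −Σ pᵢ log₂ pᵢ = 1.5254 bits.
ΔRT = b·(H₀ − H) = 200 × 0.4746 = 94.91 ms.

95 ms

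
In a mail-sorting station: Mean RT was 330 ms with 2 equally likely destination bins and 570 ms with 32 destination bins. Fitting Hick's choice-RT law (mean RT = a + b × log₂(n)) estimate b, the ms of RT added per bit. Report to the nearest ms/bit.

Slope: b = (570 − 330) / (log₂ 32 − log₂ 2) = 240/4.0000 = 60 ms/bit.

60 ms/bit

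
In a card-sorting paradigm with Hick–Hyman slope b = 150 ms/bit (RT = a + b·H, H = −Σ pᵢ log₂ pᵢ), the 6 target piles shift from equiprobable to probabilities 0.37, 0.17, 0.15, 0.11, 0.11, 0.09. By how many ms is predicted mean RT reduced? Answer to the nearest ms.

The RT saving is b·ΔH. Equiprobable H₀ = log₂(6) = 2.5850 bits; with the given probabilities H = 2.3891 bits.
b·(H₀ − H) = 150 × (2.5850 − 2.3891) = 29.38 ms.

29 ms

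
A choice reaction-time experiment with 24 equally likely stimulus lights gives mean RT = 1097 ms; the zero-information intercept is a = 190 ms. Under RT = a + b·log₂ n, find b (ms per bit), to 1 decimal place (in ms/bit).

24 alternatives carry log₂ 24 = 4.5850 bits; the choice cost is 1097 − 190 = 907 ms, so b = 907/4.5850 = 197.821 ms/bit.

197.8 ms/bit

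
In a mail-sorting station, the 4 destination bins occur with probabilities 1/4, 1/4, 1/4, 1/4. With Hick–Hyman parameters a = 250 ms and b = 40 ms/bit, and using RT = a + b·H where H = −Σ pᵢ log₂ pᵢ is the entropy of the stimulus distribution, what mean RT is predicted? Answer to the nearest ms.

330 ms

H = −Σ pᵢ log₂ pᵢ = 0.25·2 + 0.25·2 + 0.25·2 + 0.25·2 = 2.000 bits.
RT = 250 + 40 × 2.000 = 330.00 ms.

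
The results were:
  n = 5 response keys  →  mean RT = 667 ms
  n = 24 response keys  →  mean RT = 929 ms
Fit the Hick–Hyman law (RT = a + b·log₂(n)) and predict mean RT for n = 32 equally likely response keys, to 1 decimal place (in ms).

Fit slope and intercept:
  b = (929 − 667) / (log₂ 24 − log₂ 5) = 262 / (4.5850 − 2.3219) = 115.774 ms/bit
  a = 667 − 115.774 × 2.3219 = 398.182 ms
Then RT(32) = 398.182 + 115.774 × log₂ 32 = 398.182 + 115.774 × 5 ≈ 977.050 ms.

977.1 ms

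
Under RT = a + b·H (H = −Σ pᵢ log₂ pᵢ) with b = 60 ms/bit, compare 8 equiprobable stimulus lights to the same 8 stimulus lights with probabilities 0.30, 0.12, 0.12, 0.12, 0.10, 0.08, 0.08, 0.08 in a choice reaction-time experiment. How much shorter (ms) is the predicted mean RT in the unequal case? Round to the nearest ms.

Equiprobable entropy H₀ = log₂ 8 = 3.0000 bits.
Skewed entropy H = −Σ pᵢ log₂ pᵢ = 2.8290 bits.
ΔRT = b·(H₀ − H) = 60 × 0.1710 = 10.26 ms.

10 ms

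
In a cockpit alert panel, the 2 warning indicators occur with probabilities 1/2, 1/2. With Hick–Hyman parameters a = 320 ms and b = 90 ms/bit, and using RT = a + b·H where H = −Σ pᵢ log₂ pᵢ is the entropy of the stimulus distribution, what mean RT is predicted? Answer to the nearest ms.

410 ms

H = −Σ pᵢ log₂ pᵢ = 0.5·1 + 0.5·1 = 1.000 bits.
RT = 320 + 90 × 1.000 = 410.00 ms.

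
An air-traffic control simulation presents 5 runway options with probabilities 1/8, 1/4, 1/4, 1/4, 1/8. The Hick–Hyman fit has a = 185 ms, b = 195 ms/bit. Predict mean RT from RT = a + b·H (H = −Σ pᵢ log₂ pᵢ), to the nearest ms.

H = −Σ pᵢ log₂ pᵢ = 0.125·3 + 0.25·2 + 0.25·2 + 0.25·2 + 0.125·3 = 2.250 bits.
RT = 185 + 195 × 2.250 = 623.75 ms.

624 ms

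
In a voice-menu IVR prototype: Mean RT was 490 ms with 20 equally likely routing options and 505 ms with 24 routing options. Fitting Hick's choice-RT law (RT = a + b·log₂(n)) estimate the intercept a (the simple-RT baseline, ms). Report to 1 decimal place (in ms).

243.5 ms

b = (RT₂ − RT₁)/(log₂ n₂ − log₂ n₁) = (505 − 490)/(4.5850 − 4.3219) = 57.027 ms/bit.
a = RT₁ − b·log₂ n₁ = 490 − 57.027 × 4.3219 = 243.534 ms.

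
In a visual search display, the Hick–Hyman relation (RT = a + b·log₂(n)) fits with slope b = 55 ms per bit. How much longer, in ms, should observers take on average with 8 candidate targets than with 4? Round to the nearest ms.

Only the slope matters, since a is common to both: ΔRT = b·log₂(n₂/n₁).
log₂(8) − log₂(4) = log₂(8/4) = log₂(2) = 1.
ΔRT = 55 × 1.0000 = 55.000 ms.

55 ms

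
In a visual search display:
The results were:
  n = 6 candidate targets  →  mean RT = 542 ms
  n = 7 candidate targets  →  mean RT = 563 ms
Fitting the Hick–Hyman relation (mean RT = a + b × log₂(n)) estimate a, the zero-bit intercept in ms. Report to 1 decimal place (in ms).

297.9 ms

Slope: b = (563 − 542) / (log₂ 7 − log₂ 6) = 21/0.2224 = 94.428 ms/bit.
Intercept: a = 542 − 94.428·log₂(6) = 297.908 ms.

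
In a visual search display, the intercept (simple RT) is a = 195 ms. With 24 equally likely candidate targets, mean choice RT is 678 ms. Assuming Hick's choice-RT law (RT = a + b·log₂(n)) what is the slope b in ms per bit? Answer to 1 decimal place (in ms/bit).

105.3 ms/bit

24 alternatives carry log₂ 24 = 4.5850 bits; the choice cost is 678 − 195 = 483 ms, so b = 483/4.5850 = 105.344 ms/bit.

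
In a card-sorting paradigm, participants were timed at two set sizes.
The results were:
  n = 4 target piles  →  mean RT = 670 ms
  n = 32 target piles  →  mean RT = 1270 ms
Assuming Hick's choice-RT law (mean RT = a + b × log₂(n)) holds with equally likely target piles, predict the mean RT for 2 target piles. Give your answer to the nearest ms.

With log₂ n on the abscissa the relation is linear; from the two conditions:
  b = (1270 − 670) / (log₂ 32 − log₂ 4) = 600 / (5 − 2) = 200 ms/bit
  a = 670 − 200 × 2 = 270 ms
Then RT(2) = 270 + 200 × log₂ 2 = 270 + 200 × 1 ≈ 470.000 ms.

470 ms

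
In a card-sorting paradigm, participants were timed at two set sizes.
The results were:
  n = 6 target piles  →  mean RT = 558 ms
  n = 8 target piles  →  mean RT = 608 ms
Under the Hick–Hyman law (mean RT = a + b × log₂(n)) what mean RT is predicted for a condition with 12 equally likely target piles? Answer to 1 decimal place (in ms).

With log₂ n on the abscissa the relation is linear; from the two conditions:
  b = (608 − 558) / (log₂ 8 − log₂ 6) = 50 / (3 − 2.5850) = 120.471 ms/bit
  a = 558 − 120.471 × 2.5850 = 246.587 ms
Then RT(12) = 246.587 + 120.471 × log₂ 12 = 246.587 + 120.471 × 3.5850 ≈ 678.471 ms.

678.5 ms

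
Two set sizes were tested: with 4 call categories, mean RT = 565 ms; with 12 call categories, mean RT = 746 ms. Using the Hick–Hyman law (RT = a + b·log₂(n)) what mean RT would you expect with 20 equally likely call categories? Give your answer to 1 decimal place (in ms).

Fit slope and intercept:
  b = (746 − 565) / (log₂ 12 − log₂ 4) = 181 / (3.5850 − 2) = 114.198 ms/bit
  a = 565 − 114.198 × 2 = 336.603 ms
Then RT(20) = 336.603 + 114.198 × log₂ 20 = 336.603 + 114.198 × 4.3219 ≈ 830.160 ms.

830.2 ms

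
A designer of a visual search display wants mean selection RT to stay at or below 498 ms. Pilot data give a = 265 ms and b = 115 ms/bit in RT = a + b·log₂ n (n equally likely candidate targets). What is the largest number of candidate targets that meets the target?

4

Set 265 + 115·log₂ n ≤ 498 → log₂ n ≤ (498 − 265)/115 = 2.0261.
So n ≤ 2^2.0261 = 4.073; the largest integer n is 4.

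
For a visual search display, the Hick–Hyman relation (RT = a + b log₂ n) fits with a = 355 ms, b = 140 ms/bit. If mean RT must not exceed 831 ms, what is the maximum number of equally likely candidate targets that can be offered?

Set 355 + 140·log₂ n ≤ 831 → log₂ n ≤ (831 − 355)/140 = 3.4000.
So n ≤ 2^3.4000 = 10.556; the largest integer n is 10.

10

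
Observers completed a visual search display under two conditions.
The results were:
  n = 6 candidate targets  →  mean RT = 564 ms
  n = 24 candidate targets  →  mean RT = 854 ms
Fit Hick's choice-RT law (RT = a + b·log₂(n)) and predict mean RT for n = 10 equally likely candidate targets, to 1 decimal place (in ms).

Solve the two-equation system in a and b:
  b = (854 − 564) / (log₂ 24 − log₂ 6) = 290 / (4.5850 − 2.5850) = 145.000 ms/bit
  a = 564 − 145.000 × 2.5850 = 189.180 ms
Then RT(10) = 189.180 + 145.000 × log₂ 10 = 189.180 + 145.000 × 3.3219 ≈ 670.860 ms.

670.9 ms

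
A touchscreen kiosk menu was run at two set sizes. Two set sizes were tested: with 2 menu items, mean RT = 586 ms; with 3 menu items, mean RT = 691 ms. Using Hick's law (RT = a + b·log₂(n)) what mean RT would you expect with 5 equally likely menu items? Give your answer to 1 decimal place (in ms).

Fit slope and intercept:
  b = (691 − 586) / (log₂ 3 − log₂ 2) = 105 / (1.5850 − 1) = 179.499 ms/bit
  a = 586 − 179.499 × 1 = 406.501 ms
Then RT(5) = 406.501 + 179.499 × log₂ 5 = 406.501 + 179.499 × 2.3219 ≈ 823.284 ms.

823.3 ms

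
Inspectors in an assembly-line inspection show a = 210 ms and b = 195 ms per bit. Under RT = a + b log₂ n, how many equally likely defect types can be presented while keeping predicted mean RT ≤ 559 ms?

3

Information budget: (559 − 210)/195 = 1.7897 bits, so n ≤ 2^1.7897 = 3.458 → at most 3.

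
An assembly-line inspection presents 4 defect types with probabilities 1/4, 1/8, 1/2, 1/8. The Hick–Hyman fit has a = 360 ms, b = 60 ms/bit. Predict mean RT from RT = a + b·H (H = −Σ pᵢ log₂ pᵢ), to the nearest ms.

465 ms

H = −Σ pᵢ log₂ pᵢ = 0.25·2 + 0.125·3 + 0.5·1 + 0.125·3 = 1.750 bits.
RT = 360 + 60 × 1.750 = 465.00 ms.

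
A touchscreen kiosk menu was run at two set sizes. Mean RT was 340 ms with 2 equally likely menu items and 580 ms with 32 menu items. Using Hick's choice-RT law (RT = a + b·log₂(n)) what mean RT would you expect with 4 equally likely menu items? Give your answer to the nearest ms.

400 ms

Solve the two-equation system in a and b:
  b = (580 − 340) / (log₂ 32 − log₂ 2) = 240 / (5 − 1) = 60 ms/bit
  a = 340 − 60 × 1 = 280 ms
Then RT(4) = 280 + 60 × log₂ 4 = 280 + 60 × 2 ≈ 400.000 ms.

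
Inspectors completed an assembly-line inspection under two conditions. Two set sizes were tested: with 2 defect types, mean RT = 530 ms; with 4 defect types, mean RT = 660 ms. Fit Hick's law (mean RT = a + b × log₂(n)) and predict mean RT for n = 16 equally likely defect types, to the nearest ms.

920 ms

Solve the two-equation system in a and b:
  b = (660 − 530) / (log₂ 4 − log₂ 2) = 130 / (2 − 1) = 130 ms/bit
  a = 530 − 130 × 1 = 400 ms
Then RT(16) = 400 + 130 × log₂ 16 = 400 + 130 × 4 ≈ 920.000 ms.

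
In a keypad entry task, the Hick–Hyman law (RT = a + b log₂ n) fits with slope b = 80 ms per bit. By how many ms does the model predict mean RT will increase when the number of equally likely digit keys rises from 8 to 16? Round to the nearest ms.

80 ms

Only the slope matters, since a is common to both: ΔRT = b·log₂(n₂/n₁).
log₂(16) − log₂(8) = log₂(16/8) = log₂(2) = 1.
ΔRT = 80 × 1.0000 = 80.000 ms.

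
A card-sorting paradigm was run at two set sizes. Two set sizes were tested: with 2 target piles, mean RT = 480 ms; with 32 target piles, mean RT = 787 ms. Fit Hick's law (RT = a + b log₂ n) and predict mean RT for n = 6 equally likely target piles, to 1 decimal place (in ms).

601.6 ms

RT is linear in log₂ n, so two points fix the line:
  b = (787 − 480) / (log₂ 32 − log₂ 2) = 307 / (5 − 1) = 76.750 ms/bit
  a = 480 − 76.750 × 1 = 403.250 ms
Then RT(6) = 403.250 + 76.750 × log₂ 6 = 403.250 + 76.750 × 2.5850 ≈ 601.646 ms.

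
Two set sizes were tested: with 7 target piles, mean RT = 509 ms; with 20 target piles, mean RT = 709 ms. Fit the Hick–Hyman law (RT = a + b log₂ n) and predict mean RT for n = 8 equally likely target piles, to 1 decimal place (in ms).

534.4 ms

Solve the two-equation system in a and b:
  b = (709 − 509) / (log₂ 20 − log₂ 7) = 200 / (4.3219 − 2.8074) = 132.050 ms/bit
  a = 509 − 132.050 × 2.8074 = 138.288 ms
Then RT(8) = 138.288 + 132.050 × log₂ 8 = 138.288 + 132.050 × 3 ≈ 534.439 ms.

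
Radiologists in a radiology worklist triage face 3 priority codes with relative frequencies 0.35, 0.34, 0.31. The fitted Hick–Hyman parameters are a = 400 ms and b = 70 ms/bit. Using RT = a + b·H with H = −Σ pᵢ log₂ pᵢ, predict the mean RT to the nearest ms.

Entropy contributions −pᵢ log₂ pᵢ: 0.5301, 0.5292, 0.5238; sum H = 1.5831 bits.
RT = a + bH = 400 + 70·1.5831 = 510.81 ms.

511 ms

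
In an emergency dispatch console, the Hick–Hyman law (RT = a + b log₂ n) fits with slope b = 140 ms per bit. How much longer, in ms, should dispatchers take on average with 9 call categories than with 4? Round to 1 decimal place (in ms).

163.8 ms

The intercept a cancels: ΔRT = b·(log₂ n₂ − log₂ n₁) = b·log₂(n₂/n₁).
log₂(9) − log₂(4) = 3.1699 − 2 = 1.1699.
ΔRT = 140 × 1.1699 = 163.790 ms.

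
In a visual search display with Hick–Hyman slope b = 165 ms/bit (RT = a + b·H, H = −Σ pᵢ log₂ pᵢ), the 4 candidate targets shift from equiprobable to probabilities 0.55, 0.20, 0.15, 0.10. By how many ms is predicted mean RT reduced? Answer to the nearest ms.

Equiprobable entropy H₀ = log₂ 4 = 2.0000 bits.
Skewed entropy H = −Σ pᵢ log₂ pᵢ = 1.6815 bits.
ΔRT = b·(H₀ − H) = 165 × 0.3185 = 52.55 ms.

53 ms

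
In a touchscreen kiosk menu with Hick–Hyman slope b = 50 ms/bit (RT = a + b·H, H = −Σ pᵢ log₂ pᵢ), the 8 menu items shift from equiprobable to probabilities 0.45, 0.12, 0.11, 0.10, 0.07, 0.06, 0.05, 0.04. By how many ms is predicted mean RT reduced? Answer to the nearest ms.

26 ms

Equiprobable entropy H₀ = log₂ 8 = 3.0000 bits.
Skewed entropy H = −Σ pᵢ log₂ pᵢ = 2.4819 bits.
ΔRT = b·(H₀ − H) = 50 × 0.5181 = 25.91 ms.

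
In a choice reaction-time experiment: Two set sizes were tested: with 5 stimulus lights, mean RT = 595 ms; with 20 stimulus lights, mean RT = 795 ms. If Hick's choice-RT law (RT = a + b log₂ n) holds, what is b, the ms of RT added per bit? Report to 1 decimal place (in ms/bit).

100.0 ms/bit

Slope: b = (795 − 595) / (log₂ 20 − log₂ 5) = 200/2.0000 = 100.000 ms/bit.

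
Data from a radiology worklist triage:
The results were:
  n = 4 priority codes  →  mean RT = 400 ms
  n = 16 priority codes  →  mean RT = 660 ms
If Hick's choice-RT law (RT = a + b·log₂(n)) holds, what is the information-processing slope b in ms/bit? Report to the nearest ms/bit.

130 ms/bit

b = (RT₂ − RT₁)/(log₂ n₂ − log₂ n₁) = (660 − 400)/(4 − 2) = 130 ms/bit.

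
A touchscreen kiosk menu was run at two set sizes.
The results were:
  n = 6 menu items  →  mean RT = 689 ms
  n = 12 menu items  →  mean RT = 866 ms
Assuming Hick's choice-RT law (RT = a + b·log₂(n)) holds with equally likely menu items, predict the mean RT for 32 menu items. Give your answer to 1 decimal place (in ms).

RT is linear in log₂ n, so two points fix the line:
  b = (866 − 689) / (log₂ 12 − log₂ 6) = 177 / (3.5850 − 2.5850) = 177.000 ms/bit
  a = 689 − 177.000 × 2.5850 = 231.462 ms
Then RT(32) = 231.462 + 177.000 × log₂ 32 = 231.462 + 177.000 × 5 ≈ 1116.462 ms.

1116.5 ms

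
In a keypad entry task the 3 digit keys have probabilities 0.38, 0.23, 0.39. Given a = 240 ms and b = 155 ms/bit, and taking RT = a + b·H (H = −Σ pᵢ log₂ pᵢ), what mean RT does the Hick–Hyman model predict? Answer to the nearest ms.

480 ms

H = 0.38·log₂(1/0.38) + 0.23·log₂(1/0.23) + 0.39·log₂(1/0.39) = 1.5479 bits.
RT = 240 + 155 × 1.5479 = 479.93 ms.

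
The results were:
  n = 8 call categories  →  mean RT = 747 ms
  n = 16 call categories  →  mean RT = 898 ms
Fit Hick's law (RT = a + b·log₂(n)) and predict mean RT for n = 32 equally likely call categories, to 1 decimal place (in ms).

With log₂ n on the abscissa the relation is linear; from the two conditions:
  b = (898 − 747) / (log₂ 16 − log₂ 8) = 151 / (4 − 3) = 151.000 ms/bit
  a = 747 − 151.000 × 3 = 294.000 ms
Then RT(32) = 294.000 + 151.000 × log₂ 32 = 294.000 + 151.000 × 5 ≈ 1049.000 ms.

1049.0 ms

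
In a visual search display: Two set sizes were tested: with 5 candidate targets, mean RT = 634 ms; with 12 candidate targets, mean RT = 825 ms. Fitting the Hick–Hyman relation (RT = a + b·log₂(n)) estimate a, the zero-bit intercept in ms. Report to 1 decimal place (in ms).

Slope: b = (825 − 634) / (log₂ 12 − log₂ 5) = 191/1.2630 = 151.223 ms/bit.
Intercept: a = 634 − 151.223·log₂(5) = 282.871 ms.

282.9 ms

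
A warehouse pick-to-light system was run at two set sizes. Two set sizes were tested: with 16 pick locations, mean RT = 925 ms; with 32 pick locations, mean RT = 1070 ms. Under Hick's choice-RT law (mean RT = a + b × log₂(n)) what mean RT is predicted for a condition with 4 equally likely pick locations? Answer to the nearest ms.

RT is linear in log₂ n, so two points fix the line:
  b = (1070 − 925) / (log₂ 32 − log₂ 16) = 145 / (5 − 4) = 145 ms/bit
  a = 925 − 145 × 4 = 345 ms
Then RT(4) = 345 + 145 × log₂ 4 = 345 + 145 × 2 ≈ 635.000 ms.

635 ms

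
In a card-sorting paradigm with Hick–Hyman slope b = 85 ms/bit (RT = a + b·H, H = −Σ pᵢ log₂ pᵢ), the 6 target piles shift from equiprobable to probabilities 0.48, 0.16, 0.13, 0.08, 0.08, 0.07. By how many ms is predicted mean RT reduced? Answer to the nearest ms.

Equiprobable entropy H₀ = log₂ 6 = 2.5850 bits.
Skewed entropy H = −Σ pᵢ log₂ pᵢ = 2.1655 bits.
ΔRT = b·(H₀ − H) = 85 × 0.4195 = 35.65 ms.

36 ms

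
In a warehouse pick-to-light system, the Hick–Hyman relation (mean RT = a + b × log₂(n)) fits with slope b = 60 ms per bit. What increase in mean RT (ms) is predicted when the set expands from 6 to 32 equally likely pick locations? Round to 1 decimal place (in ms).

ΔRT = (a + b log₂ n₂) − (a + b log₂ n₁) = b·(log₂ n₂ − log₂ n₁).
log₂(32) − log₂(6) = 5 − 2.5850 = 2.4150.
ΔRT = 60 × 2.4150 = 144.902 ms.

144.9 ms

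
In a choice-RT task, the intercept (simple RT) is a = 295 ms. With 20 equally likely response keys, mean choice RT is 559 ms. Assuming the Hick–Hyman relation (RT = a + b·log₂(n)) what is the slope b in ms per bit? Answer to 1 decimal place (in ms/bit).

20 alternatives carry log₂ 20 = 4.3219 bits; the choice cost is 559 − 295 = 264 ms, so b = 264/4.3219 = 61.084 ms/bit.

61.1 ms/bit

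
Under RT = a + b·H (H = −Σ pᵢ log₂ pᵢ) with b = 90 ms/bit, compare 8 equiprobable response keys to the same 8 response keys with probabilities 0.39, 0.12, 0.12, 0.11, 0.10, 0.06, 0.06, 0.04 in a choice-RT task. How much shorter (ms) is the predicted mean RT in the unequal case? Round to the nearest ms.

34 ms

The RT saving is b·ΔH. Equiprobable H₀ = log₂(8) = 3.0000 bits; with the given probabilities H = 2.6192 bits.
b·(H₀ − H) = 90 × (3.0000 − 2.6192) = 34.27 ms.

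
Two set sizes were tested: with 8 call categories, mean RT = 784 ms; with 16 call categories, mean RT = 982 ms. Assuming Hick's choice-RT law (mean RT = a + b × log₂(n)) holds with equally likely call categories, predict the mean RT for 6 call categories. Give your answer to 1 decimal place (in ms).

701.8 ms

With log₂ n on the abscissa the relation is linear; from the two conditions:
  b = (982 − 784) / (log₂ 16 − log₂ 8) = 198 / (4 − 3) = 198.000 ms/bit
  a = 784 − 198.000 × 3 = 190.000 ms
Then RT(6) = 190.000 + 198.000 × log₂ 6 = 190.000 + 198.000 × 2.5850 ≈ 701.823 ms.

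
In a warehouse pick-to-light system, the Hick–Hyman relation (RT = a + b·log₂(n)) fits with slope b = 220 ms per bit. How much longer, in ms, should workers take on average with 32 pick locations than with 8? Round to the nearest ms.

Only the slope matters, since a is common to both: ΔRT = b·log₂(n₂/n₁).
log₂(32) − log₂(8) = log₂(32/8) = log₂(4) = 2.
ΔRT = 220 × 2.0000 = 440.000 ms.

440 ms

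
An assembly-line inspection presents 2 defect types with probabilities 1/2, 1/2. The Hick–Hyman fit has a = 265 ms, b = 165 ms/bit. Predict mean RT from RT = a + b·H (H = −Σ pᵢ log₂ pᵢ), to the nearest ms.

Each term −pᵢ log₂ pᵢ: 0.5·1 + 0.5·1; summed, H = 1.000 bits.
Mean RT = a + bH = 265 + 165·1.000 = 430.00 ms.

430 ms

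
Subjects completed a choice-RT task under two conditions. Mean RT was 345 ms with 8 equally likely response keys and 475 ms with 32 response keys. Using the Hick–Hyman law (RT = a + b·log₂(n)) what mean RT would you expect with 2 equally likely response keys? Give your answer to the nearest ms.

215 ms

With log₂ n on the abscissa the relation is linear; from the two conditions:
  b = (475 − 345) / (log₂ 32 − log₂ 8) = 130 / (5 − 3) = 65 ms/bit
  a = 345 − 65 × 3 = 150 ms
Then RT(2) = 150 + 65 × log₂ 2 = 150 + 65 × 1 ≈ 215.000 ms.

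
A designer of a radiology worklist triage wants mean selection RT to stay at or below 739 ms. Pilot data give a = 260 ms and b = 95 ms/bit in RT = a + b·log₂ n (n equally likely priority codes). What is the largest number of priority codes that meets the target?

Information budget: (739 − 260)/95 = 5.0421 bits, so n ≤ 2^5.0421 = 32.948 → at most 32.

32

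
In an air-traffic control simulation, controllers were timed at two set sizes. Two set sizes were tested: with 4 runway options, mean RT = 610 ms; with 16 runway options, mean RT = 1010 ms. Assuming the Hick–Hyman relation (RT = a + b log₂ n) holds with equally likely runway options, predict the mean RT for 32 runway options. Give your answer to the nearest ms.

With log₂ n on the abscissa the relation is linear; from the two conditions:
  b = (1010 − 610) / (log₂ 16 − log₂ 4) = 400 / (4 − 2) = 200 ms/bit
  a = 610 − 200 × 2 = 210 ms
Then RT(32) = 210 + 200 × log₂ 32 = 210 + 200 × 5 ≈ 1210.000 ms.

1210 ms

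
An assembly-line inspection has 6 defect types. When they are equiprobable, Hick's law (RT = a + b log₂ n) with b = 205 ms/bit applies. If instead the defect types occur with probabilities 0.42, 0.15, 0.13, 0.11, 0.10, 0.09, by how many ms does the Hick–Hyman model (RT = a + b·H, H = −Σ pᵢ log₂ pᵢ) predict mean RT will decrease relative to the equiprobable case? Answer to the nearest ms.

Equiprobable entropy H₀ = log₂ 6 = 2.5850 bits.
Skewed entropy H = −Σ pᵢ log₂ pᵢ = 2.3140 bits.
ΔRT = b·(H₀ − H) = 205 × 0.2710 = 55.55 ms.

56 ms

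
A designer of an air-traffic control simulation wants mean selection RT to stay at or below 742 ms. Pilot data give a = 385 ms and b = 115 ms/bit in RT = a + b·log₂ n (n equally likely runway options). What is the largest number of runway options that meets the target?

Information budget: (742 − 385)/115 = 3.1043 bits, so n ≤ 2^3.1043 = 8.600 → at most 8.

8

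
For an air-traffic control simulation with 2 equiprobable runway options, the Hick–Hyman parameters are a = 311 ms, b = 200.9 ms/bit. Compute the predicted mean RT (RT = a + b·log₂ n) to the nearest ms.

512 ms

log₂(2) = 1 bits, so RT = 311 + 200.9 × 1 ≈ 511.900 ms.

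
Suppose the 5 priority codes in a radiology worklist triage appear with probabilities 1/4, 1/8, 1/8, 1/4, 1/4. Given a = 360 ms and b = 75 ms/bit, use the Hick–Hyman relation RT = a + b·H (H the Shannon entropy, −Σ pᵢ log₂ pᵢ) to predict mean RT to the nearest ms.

H = −Σ pᵢ log₂ pᵢ = 0.25·2 + 0.125·3 + 0.125·3 + 0.25·2 + 0.25·2 = 2.250 bits.
RT = 360 + 75 × 2.250 = 528.75 ms.

529 ms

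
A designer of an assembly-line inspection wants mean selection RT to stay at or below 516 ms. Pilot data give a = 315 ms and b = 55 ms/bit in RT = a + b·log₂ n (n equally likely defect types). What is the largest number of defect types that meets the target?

55·log₂ n ≤ 516 − 315 = 201, giving log₂ n ≤ 3.6545 and n ≤ 12.593. The largest whole number is 12.

12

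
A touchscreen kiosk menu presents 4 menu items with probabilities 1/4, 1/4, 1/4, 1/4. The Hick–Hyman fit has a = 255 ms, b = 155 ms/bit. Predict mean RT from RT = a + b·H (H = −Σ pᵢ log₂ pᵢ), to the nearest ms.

565 ms

Each term −pᵢ log₂ pᵢ: 0.25·2 + 0.25·2 + 0.25·2 + 0.25·2; summed, H = 2.000 bits.
Mean RT = a + bH = 255 + 155·2.000 = 565.00 ms.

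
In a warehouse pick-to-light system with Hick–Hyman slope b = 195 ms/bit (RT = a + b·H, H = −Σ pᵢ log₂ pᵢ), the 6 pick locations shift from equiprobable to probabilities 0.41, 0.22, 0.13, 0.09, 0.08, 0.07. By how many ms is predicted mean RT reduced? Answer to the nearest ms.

The RT saving is b·ΔH. Equiprobable H₀ = log₂(6) = 2.5850 bits; with the given probabilities H = 2.2633 bits.
b·(H₀ − H) = 195 × (2.5850 − 2.2633) = 62.72 ms.

63 ms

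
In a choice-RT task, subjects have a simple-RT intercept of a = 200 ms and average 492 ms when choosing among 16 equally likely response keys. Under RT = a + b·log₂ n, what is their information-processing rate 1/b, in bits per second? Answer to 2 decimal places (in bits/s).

b = (492 − 200)/log₂ 16 = 292/4 = 73.000 ms per bit = 0.07300 s/bit; the reciprocal is 13.699 bits/s.

13.70 bits/s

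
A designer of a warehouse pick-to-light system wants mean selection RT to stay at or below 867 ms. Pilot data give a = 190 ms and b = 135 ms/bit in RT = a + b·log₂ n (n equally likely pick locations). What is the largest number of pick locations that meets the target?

135·log₂ n ≤ 867 − 190 = 677, giving log₂ n ≤ 5.0148 and n ≤ 32.330. The largest whole number is 32.

32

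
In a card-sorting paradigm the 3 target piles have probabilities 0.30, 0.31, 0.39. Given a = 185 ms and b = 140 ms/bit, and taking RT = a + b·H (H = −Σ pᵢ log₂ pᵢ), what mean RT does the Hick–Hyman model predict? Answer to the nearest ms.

405 ms

Entropy contributions −pᵢ log₂ pᵢ: 0.5211, 0.5238, 0.5298; sum H = 1.5747 bits.
RT = a + bH = 185 + 140·1.5747 = 405.46 ms.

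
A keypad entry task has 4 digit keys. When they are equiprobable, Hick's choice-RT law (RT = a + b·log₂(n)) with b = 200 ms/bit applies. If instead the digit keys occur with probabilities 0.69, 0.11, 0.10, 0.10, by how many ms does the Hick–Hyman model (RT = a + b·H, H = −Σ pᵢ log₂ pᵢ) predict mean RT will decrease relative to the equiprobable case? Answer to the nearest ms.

The RT saving is b·ΔH. Equiprobable H₀ = log₂(4) = 2.0000 bits; with the given probabilities H = 1.3841 bits.
b·(H₀ − H) = 200 × (2.0000 − 1.3841) = 123.19 ms.

123 ms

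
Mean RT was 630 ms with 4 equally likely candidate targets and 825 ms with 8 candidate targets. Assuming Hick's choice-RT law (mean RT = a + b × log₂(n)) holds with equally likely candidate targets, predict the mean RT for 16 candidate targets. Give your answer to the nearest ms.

RT is linear in log₂ n, so two points fix the line:
  b = (825 − 630) / (log₂ 8 − log₂ 4) = 195 / (3 − 2) = 195 ms/bit
  a = 630 − 195 × 2 = 240 ms
Then RT(16) = 240 + 195 × log₂ 16 = 240 + 195 × 4 ≈ 1020.000 ms.

1020 ms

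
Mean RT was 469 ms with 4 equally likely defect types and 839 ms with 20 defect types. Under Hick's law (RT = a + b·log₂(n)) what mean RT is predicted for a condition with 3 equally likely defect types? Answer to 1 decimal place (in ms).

RT is linear in log₂ n, so two points fix the line:
  b = (839 − 469) / (log₂ 20 − log₂ 4) = 370 / (4.3219 − 2) = 159.350 ms/bit
  a = 469 − 159.350 × 2 = 150.299 ms
Then RT(3) = 150.299 + 159.350 × log₂ 3 = 150.299 + 159.350 × 1.5850 ≈ 402.864 ms.

402.9 ms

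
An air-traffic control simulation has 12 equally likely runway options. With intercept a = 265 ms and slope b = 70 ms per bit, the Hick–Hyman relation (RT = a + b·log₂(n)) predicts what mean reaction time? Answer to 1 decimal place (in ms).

log₂(12) = 3.5850 bits, so RT = 265 + 70 × 3.5850 ≈ 515.947 ms.

515.9 ms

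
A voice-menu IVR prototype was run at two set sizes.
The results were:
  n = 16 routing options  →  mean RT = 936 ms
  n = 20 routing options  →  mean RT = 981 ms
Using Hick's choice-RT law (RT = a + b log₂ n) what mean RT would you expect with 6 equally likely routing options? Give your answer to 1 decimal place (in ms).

With log₂ n on the abscissa the relation is linear; from the two conditions:
  b = (981 − 936) / (log₂ 20 − log₂ 16) = 45 / (4.3219 − 4) = 139.783 ms/bit
  a = 936 − 139.783 × 4 = 376.869 ms
Then RT(6) = 376.869 + 139.783 × log₂ 6 = 376.869 + 139.783 × 2.5850 ≈ 738.202 ms.

738.2 ms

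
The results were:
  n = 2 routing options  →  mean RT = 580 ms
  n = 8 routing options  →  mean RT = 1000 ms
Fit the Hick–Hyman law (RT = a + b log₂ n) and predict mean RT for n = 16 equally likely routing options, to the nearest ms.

Solve the two-equation system in a and b:
  b = (1000 − 580) / (log₂ 8 − log₂ 2) = 420 / (3 − 1) = 210 ms/bit
  a = 580 − 210 × 1 = 370 ms
Then RT(16) = 370 + 210 × log₂ 16 = 370 + 210 × 4 ≈ 1210.000 ms.

1210 ms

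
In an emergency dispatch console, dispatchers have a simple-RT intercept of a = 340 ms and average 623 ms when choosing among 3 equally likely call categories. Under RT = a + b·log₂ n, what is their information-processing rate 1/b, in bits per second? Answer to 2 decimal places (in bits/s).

5.60 bits/s

Choice component = 623 − 340 = 283 ms over log₂(3) = 1.5850 bits.
b = 283 / 1.5850 = 178.553 ms/bit, so 1/b = 5.601 bits/s.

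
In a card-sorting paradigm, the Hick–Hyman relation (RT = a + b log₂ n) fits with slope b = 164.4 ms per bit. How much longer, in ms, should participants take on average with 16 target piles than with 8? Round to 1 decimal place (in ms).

164.4 ms

Only the slope matters, since a is common to both: ΔRT = b·log₂(n₂/n₁).
log₂(16) − log₂(8) = log₂(16/8) = log₂(2) = 1.
ΔRT = 164.4 × 1.0000 = 164.400 ms.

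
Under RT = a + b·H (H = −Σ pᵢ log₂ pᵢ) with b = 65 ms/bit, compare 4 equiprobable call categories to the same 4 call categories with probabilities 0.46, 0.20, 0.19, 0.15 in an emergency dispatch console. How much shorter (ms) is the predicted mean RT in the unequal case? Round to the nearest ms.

The RT saving is b·ΔH. Equiprobable H₀ = log₂(4) = 2.0000 bits; with the given probabilities H = 1.8455 bits.
b·(H₀ − H) = 65 × (2.0000 − 1.8455) = 10.04 ms.

10 ms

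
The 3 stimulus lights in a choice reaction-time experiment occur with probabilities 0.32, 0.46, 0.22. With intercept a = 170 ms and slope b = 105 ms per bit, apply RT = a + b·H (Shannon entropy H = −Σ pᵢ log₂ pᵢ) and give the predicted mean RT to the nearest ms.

330 ms

Entropy contributions −pᵢ log₂ pᵢ: 0.5260, 0.5153, 0.4806; sum H = 1.5219 bits.
RT = a + bH = 170 + 105·1.5219 = 329.80 ms.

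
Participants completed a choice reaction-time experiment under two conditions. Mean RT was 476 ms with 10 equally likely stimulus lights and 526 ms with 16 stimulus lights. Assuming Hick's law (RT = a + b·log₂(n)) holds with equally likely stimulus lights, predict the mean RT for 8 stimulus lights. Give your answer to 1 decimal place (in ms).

452.3 ms

With log₂ n on the abscissa the relation is linear; from the two conditions:
  b = (526 − 476) / (log₂ 16 − log₂ 10) = 50 / (4 − 3.3219) = 73.738 ms/bit
  a = 476 − 73.738 × 3.3219 = 231.046 ms
Then RT(8) = 231.046 + 73.738 × log₂ 8 = 231.046 + 73.738 × 3 ≈ 452.262 ms.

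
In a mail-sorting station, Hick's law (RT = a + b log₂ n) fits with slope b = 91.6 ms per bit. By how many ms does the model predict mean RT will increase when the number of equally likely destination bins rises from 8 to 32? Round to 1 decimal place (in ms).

183.2 ms

ΔRT = (a + b log₂ n₂) − (a + b log₂ n₁) = b·(log₂ n₂ − log₂ n₁).
log₂(32) − log₂(8) = log₂(32/8) = log₂(4) = 2.
ΔRT = 91.6 × 2.0000 = 183.200 ms.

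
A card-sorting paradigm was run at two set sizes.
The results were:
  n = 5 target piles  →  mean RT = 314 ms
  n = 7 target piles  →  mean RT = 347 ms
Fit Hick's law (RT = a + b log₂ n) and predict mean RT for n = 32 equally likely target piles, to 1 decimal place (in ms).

496.1 ms

With log₂ n on the abscissa the relation is linear; from the two conditions:
  b = (347 − 314) / (log₂ 7 − log₂ 5) = 33 / (2.8074 − 2.3219) = 67.981 ms/bit
  a = 314 − 67.981 × 2.3219 = 156.152 ms
Then RT(32) = 156.152 + 67.981 × log₂ 32 = 156.152 + 67.981 × 5 ≈ 496.059 ms.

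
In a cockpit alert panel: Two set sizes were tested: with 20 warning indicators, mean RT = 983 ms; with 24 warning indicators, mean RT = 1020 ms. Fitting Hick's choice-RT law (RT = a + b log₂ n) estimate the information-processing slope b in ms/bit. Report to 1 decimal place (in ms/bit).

140.7 ms/bit

Slope: b = (1020 − 983) / (log₂ 24 − log₂ 20) = 37/0.2630 = 140.666 ms/bit.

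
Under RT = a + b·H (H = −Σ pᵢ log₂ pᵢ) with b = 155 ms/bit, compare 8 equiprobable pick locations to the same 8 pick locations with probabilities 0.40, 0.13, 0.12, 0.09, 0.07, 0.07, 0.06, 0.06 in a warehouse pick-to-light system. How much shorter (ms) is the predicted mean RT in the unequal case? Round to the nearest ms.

The RT saving is b·ΔH. Equiprobable H₀ = log₂(8) = 3.0000 bits; with the given probabilities H = 2.6153 bits.
b·(H₀ − H) = 155 × (3.0000 − 2.6153) = 59.63 ms.

60 ms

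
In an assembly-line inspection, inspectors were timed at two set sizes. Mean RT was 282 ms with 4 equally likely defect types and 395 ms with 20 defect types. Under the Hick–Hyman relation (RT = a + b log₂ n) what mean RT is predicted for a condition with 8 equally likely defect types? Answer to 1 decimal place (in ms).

330.7 ms

Fit slope and intercept:
  b = (395 − 282) / (log₂ 20 − log₂ 4) = 113 / (4.3219 − 2) = 48.666 ms/bit
  a = 282 − 48.666 × 2 = 184.667 ms
Then RT(8) = 184.667 + 48.666 × log₂ 8 = 184.667 + 48.666 × 3 ≈ 330.666 ms.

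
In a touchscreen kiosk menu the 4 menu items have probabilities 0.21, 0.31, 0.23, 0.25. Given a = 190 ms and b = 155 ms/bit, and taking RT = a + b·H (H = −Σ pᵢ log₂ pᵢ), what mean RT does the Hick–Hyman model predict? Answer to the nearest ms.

Entropy contributions −pᵢ log₂ pᵢ: 0.4728, 0.5238, 0.4877, 0.5000; sum H = 1.9843 bits.
RT = a + bH = 190 + 155·1.9843 = 497.56 ms.

498 ms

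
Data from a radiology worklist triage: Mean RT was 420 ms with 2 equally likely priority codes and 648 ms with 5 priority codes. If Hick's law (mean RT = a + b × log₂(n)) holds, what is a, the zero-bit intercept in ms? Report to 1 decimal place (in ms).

b = (RT₂ − RT₁)/(log₂ n₂ − log₂ n₁) = (648 − 420)/(2.3219 − 1) = 172.475 ms/bit.
Intercept: a = 420 − 172.475·log₂(2) = 247.525 ms.

247.5 ms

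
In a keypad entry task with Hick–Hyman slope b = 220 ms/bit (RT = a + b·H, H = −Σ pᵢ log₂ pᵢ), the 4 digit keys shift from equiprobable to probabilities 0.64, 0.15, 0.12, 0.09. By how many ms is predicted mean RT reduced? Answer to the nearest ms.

The RT saving is b·ΔH. Equiprobable H₀ = log₂(4) = 2.0000 bits; with the given probabilities H = 1.5023 bits.
b·(H₀ − H) = 220 × (2.0000 − 1.5023) = 109.49 ms.

109 ms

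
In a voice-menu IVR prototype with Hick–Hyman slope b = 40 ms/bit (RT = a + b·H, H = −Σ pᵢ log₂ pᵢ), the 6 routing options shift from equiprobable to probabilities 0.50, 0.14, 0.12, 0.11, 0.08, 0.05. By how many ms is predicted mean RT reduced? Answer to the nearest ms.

Equiprobable entropy H₀ = log₂ 6 = 2.5850 bits.
Skewed entropy H = −Σ pᵢ log₂ pᵢ = 2.1221 bits.
ΔRT = b·(H₀ − H) = 40 × 0.4629 = 18.52 ms.

19 ms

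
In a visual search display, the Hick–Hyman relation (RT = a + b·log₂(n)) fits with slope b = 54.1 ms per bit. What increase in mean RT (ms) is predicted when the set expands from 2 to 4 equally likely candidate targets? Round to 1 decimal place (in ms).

54.1 ms

The intercept a cancels: ΔRT = b·(log₂ n₂ − log₂ n₁) = b·log₂(n₂/n₁).
log₂(4) − log₂(2) = log₂(4/2) = log₂(2) = 1.
ΔRT = 54.1 × 1.0000 = 54.100 ms.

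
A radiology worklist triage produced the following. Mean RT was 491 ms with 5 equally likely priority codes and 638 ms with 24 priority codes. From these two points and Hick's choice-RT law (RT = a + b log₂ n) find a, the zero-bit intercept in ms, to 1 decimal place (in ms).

340.2 ms

The slope on a log₂ axis is (638 − 491) / (4.5850 − 2.3219) = 64.957 ms/bit.
Intercept: a = 491 − 64.957·log₂(5) = 340.174 ms.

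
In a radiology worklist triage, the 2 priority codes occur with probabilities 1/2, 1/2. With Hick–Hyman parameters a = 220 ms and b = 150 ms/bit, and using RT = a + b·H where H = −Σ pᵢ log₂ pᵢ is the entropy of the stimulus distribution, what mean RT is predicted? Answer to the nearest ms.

370 ms

H = −Σ pᵢ log₂ pᵢ = 0.5·1 + 0.5·1 = 1.000 bits.
RT = 220 + 150 × 1.000 = 370.00 ms.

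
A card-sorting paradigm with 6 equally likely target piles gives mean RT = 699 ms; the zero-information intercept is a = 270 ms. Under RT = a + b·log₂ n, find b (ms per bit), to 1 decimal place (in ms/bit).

166.0 ms/bit

log₂(6) = 2.5850 bits.
b = (RT − a)/log₂ n = (699 − 270) / 2.5850 = 165.960 ms/bit.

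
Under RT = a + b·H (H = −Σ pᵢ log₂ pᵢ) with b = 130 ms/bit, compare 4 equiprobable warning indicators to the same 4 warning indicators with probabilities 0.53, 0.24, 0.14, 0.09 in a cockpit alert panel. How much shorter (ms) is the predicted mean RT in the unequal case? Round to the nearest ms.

40 ms

The RT saving is b·ΔH. Equiprobable H₀ = log₂(4) = 2.0000 bits; with the given probabilities H = 1.6893 bits.
b·(H₀ − H) = 130 × (2.0000 − 1.6893) = 40.39 ms.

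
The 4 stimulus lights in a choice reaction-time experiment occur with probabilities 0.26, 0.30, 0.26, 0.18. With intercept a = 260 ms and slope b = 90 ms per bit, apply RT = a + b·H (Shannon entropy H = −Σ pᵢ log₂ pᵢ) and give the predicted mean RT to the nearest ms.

H = 0.26·log₂(1/0.26) + 0.30·log₂(1/0.30) + 0.26·log₂(1/0.26) + 0.18·log₂(1/0.18) = 1.9770 bits.
RT = 260 + 90 × 1.9770 = 437.93 ms.

438 ms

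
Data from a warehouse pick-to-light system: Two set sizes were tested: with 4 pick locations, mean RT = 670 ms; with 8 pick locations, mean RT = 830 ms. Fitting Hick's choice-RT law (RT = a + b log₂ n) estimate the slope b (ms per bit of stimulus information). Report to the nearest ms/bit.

160 ms/bit

Slope: b = (830 − 670) / (log₂ 8 − log₂ 4) = 160/1.0000 = 160 ms/bit.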